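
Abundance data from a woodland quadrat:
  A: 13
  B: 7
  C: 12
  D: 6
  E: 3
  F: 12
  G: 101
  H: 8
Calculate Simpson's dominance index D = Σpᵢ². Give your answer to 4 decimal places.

0.4121

Total N = 13+7+12+6+3+12+101+8 = 162, so the proportions are 0.080247, 0.04321, 0.074074, 0.037037, 0.018519, 0.074074, 0.623457, 0.049383 (working shown to 6 dp, full precision carried).
D = 0.080247² + 0.04321² + 0.074074² + 0.037037² + 0.018519² + 0.074074² + 0.623457² + 0.049383² = 0.006440 + 0.001867 + 0.005487 + 0.001372 + 0.000343 + 0.005487 + 0.388698 + 0.002439 = 0.412132.
To 4 decimal places, D = 0.4121.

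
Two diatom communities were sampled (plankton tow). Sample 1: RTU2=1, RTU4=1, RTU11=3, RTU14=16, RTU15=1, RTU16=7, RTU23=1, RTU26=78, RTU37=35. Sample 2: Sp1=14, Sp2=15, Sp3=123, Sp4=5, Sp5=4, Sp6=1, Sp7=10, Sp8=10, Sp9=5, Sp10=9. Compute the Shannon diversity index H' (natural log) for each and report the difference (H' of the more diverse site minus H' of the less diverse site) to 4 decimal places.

Sample 1: N=143, proportions 0.006993, 0.006993, 0.020979, 0.111888, 0.006993, 0.048951, 0.006993, 0.545455, 0.244755, giving H' = 1.287746 (working shown to 6 dp, full precision carried).
Sample 2: N=196, proportions 0.071429, 0.076531, 0.627551, 0.02551, 0.020408, 0.005102, 0.05102, 0.05102, 0.02551, 0.045918, giving H' = 1.416214.
Difference = |1.287746 − 1.416214| = 0.128468, i.e. 0.1285 to 4 decimal places.

0.1285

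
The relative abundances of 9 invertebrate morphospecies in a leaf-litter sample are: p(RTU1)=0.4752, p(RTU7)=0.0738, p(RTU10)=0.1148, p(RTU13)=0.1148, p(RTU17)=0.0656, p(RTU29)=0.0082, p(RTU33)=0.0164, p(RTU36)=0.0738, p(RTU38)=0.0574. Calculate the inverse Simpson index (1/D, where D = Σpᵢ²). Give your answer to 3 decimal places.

3.690

D = 0.4752² + 0.0738² + 0.1148² + 0.1148² + 0.0656² + 0.0082² + 0.0164² + 0.0738² + 0.0574² = 0.2258150 + 0.0054464 + 0.0131790 + 0.0131790 + 0.0043034 + 0.0000672 + 0.0002690 + 0.0054464 + 0.0032948 = 0.2710003 (working shown to 7 dp, full precision carried).
So 1/D = 3.69003, i.e. 3.690 to 3 decimal places.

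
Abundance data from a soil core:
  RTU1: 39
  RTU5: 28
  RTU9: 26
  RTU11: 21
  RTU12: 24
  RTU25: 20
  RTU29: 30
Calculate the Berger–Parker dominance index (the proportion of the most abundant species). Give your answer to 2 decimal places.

0.21

Total N = 39+28+26+21+24+20+30 = 188, so the proportions are 0.2074, 0.1489, 0.1383, 0.1117, 0.1277, 0.1064, 0.1596 (working shown to 4 dp, full precision carried).
The largest proportion is 0.2074, i.e. d = 0.21 to 2 decimal places.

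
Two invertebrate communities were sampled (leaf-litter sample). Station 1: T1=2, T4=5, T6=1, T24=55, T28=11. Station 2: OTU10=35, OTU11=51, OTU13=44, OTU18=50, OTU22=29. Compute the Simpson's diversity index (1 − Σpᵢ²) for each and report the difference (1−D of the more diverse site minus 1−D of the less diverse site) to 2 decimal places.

Station 1: N=74, proportions 0.027, 0.0676, 0.0135, 0.7432, 0.1486, giving 1−D = 0.4200 (working shown to 4 dp, full precision carried).
Station 2: N=209, proportions 0.1675, 0.244, 0.2105, 0.2392, 0.1388, giving 1−D = 0.7916.
Difference = |0.4200 − 0.7916| = 0.3716, i.e. 0.37 to 2 decimal places.

0.37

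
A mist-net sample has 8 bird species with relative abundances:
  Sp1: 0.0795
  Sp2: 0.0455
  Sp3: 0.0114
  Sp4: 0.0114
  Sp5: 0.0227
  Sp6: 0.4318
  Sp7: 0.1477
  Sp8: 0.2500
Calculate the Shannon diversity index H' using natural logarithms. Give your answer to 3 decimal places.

Each pᵢ ln pᵢ term (working shown to 5 dp, full precision carried): 0.0795×(-2.53200)=-0.20129, 0.0455×(-3.09004)=-0.14060, 0.0114×(-4.47414)=-0.05101, 0.0114×(-4.47414)=-0.05101, 0.0227×(-3.78539)=-0.08593, 0.4318×(-0.83979)=-0.36262, 0.1477×(-1.91257)=-0.28249, 0.25×(-1.38629)=-0.34657.
Sum = -1.52151, so H' = 1.522.

1.522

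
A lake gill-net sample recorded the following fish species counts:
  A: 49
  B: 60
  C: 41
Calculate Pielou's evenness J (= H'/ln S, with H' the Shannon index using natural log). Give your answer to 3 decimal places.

0.989

Total N = 49+60+41 = 150, so the proportions are 0.32667, 0.4, 0.27333 (working shown to 5 dp, full precision carried).
H' = −Σ pᵢ ln pᵢ = −((-0.36548) + (-0.36652) + (-0.35453)) = 1.08653.
With S = 3 species, ln S = 1.09861, so J = 1.08653/1.09861 = 0.98900, i.e. 0.989 to 3 decimal places.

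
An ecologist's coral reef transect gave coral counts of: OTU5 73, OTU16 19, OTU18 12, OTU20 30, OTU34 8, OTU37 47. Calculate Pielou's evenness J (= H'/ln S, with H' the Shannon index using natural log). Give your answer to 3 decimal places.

Total N = 73+19+12+30+8+47 = 189, so the proportions are 0.38624, 0.10053, 0.06349, 0.15873, 0.04233, 0.24868 (working shown to 5 dp, full precision carried).
H' = −Σ pᵢ ln pᵢ = −((-0.36743) + (-0.23095) + (-0.17504) + (-0.29215) + (-0.13385) + (-0.34606)) = 1.54548.
With S = 6 species, ln S = 1.79176, so J = 1.54548/1.79176 = 0.86255, i.e. 0.863 to 3 decimal places.

0.863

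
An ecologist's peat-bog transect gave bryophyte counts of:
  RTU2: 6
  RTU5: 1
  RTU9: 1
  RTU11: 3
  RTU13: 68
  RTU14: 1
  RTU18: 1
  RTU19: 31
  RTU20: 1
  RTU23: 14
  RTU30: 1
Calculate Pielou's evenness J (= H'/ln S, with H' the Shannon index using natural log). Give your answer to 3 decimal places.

Total N = 6+1+1+3+68+1+1+31+1+14+1 = 128, so the proportions are 0.04688, 0.00781, 0.00781, 0.02344, 0.53125, 0.00781, 0.00781, 0.24219, 0.00781, 0.10938, 0.00781 (working shown to 5 dp, full precision carried).
H' = −Σ pᵢ ln pᵢ = −((-0.14345) + (-0.03791) + (-0.03791) + (-0.08797) + (-0.33603) + (-0.03791) + (-0.03791) + (-0.34343) + (-0.03791) + (-0.24204) + (-0.03791)) = 1.38036.
With S = 11 species, ln S = 2.39790, so J = 1.38036/2.39790 = 0.57566, i.e. 0.576 to 3 decimal places.

0.576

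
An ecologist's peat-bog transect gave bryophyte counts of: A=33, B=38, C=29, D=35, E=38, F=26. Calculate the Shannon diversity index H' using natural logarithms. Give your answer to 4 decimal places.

Total N = 33+38+29+35+38+26 = 199, so the proportions are 0.165829, 0.190955, 0.145729, 0.175879, 0.190955, 0.130653 (working shown to 6 dp, full precision carried).
Each pᵢ ln pᵢ term: 0.165829×(-1.796797)=-0.297961, 0.190955×(-1.655719)=-0.316167, 0.145729×(-1.926009)=-0.280675, 0.175879×(-1.737957)=-0.305671, 0.190955×(-1.655719)=-0.316167, 0.130653×(-2.035208)=-0.265907.
Sum = -1.782548, so H' = 1.7825.

1.7825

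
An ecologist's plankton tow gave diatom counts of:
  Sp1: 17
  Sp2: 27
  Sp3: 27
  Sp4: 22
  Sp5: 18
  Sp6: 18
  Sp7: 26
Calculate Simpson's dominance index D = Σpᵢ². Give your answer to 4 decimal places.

Total N = 17+27+27+22+18+18+26 = 155, so the proportions are 0.109677, 0.174194, 0.174194, 0.141935, 0.116129, 0.116129, 0.167742 (working shown to 6 dp, full precision carried).
D = 0.109677² + 0.174194² + 0.174194² + 0.141935² + 0.116129² + 0.116129² + 0.167742² = 0.012029 + 0.030343 + 0.030343 + 0.020146 + 0.013486 + 0.013486 + 0.028137 = 0.147971.
To 4 decimal places, D = 0.1480.

0.1480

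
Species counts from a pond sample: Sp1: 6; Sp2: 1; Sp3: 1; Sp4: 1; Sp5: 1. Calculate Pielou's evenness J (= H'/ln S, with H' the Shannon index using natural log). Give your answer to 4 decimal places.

0.7627

Total N = 6+1+1+1+1 = 10, so the proportions are 0.6, 0.1, 0.1, 0.1, 0.1 (working shown to 6 dp, full precision carried).
H' = −Σ pᵢ ln pᵢ = −((-0.306495) + (-0.230259) + (-0.230259) + (-0.230259) + (-0.230259)) = 1.227529.
With S = 5 species, ln S = 1.609438, so J = 1.227529/1.609438 = 0.762707, i.e. 0.7627 to 4 decimal places.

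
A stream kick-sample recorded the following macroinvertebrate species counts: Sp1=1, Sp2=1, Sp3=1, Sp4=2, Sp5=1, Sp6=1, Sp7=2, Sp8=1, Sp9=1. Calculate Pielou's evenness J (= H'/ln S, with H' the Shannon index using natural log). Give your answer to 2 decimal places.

Total N = 1+1+1+2+1+1+2+1+1 = 11, so the proportions are 0.0909, 0.0909, 0.0909, 0.1818, 0.0909, 0.0909, 0.1818, 0.0909, 0.0909 (working shown to 4 dp, full precision carried).
H' = −Σ pᵢ ln pᵢ = −((-0.2180) + (-0.2180) + (-0.2180) + (-0.3100) + (-0.2180) + (-0.2180) + (-0.3100) + (-0.2180) + (-0.2180)) = 2.1458.
With S = 9 species, ln S = 2.1972, so J = 2.1458/2.1972 = 0.9766, i.e. 0.98 to 2 decimal places.

0.98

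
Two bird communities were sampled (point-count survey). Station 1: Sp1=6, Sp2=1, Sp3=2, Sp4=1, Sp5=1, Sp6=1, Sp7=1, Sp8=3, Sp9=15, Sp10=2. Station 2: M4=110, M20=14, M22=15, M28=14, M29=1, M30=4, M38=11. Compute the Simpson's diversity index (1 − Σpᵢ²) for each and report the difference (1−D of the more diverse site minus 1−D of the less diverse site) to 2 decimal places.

Station 1: N=33, proportions 0.1818, 0.0303, 0.0606, 0.0303, 0.0303, 0.0303, 0.0303, 0.0909, 0.4545, 0.0606, giving 1−D = 0.7401 (working shown to 4 dp, full precision carried).
Station 2: N=169, proportions 0.6509, 0.0828, 0.0888, 0.0828, 0.0059, 0.0237, 0.0651, giving 1−D = 0.5499.
Difference = |0.7401 − 0.5499| = 0.1902, i.e. 0.19 to 2 decimal places.

0.19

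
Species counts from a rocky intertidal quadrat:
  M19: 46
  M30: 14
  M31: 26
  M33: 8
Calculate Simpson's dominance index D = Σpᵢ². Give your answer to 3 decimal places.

Total N = 46+14+26+8 = 94, so the proportions are 0.48936, 0.14894, 0.2766, 0.08511 (working shown to 5 dp, full precision carried).
D = 0.48936² + 0.14894² + 0.2766² + 0.08511² = 0.23947 + 0.02218 + 0.07651 + 0.00724 = 0.34541.
To 3 decimal places, D = 0.345.

0.345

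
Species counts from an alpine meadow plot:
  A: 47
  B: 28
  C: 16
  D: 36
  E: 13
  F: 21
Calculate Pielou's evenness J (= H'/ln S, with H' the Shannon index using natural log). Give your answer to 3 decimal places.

0.947

Total N = 47+28+16+36+13+21 = 161, so the proportions are 0.29193, 0.17391, 0.09938, 0.2236, 0.08075, 0.13043 (working shown to 5 dp, full precision carried).
H' = −Σ pᵢ ln pᵢ = −((-0.35944) + (-0.30421) + (-0.22945) + (-0.33493) + (-0.20319) + (-0.26568)) = 1.69689.
With S = 6 species, ln S = 1.79176, so J = 1.69689/1.79176 = 0.94705, i.e. 0.947 to 3 decimal places.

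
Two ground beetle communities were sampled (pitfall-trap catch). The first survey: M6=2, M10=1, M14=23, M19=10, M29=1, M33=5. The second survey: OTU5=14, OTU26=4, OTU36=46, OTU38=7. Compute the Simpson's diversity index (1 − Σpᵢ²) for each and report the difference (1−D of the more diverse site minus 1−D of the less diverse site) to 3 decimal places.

The first survey: N=42, proportions 0.04762, 0.02381, 0.54762, 0.2381, 0.02381, 0.11905, giving 1−D = 0.62585 (working shown to 5 dp, full precision carried).
The second survey: N=71, proportions 0.19718, 0.05634, 0.64789, 0.09859, giving 1−D = 0.52847.
Difference = |0.62585 − 0.52847| = 0.09738, i.e. 0.097 to 3 decimal places.

0.097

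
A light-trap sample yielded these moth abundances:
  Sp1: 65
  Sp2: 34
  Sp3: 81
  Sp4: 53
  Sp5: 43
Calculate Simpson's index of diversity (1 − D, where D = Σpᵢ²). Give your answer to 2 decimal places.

0.78

Total N = 65+34+81+53+43 = 276, so the proportions are 0.2355, 0.1232, 0.2935, 0.192, 0.1558 (working shown to 4 dp, full precision carried).
D = 0.2355² + 0.1232² + 0.2935² + 0.192² + 0.1558² = 0.0555 + 0.0152 + 0.0861 + 0.0369 + 0.0243 = 0.2179.
So 1 − D = 0.7821, i.e. 0.78 to 2 decimal places.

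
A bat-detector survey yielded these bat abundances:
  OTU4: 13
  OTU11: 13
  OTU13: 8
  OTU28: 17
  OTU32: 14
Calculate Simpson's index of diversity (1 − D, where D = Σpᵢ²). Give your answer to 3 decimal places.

0.790

Total N = 13+13+8+17+14 = 65, so the proportions are 0.2, 0.2, 0.12308, 0.26154, 0.21538 (working shown to 5 dp, full precision carried).
D = 0.2² + 0.2² + 0.12308² + 0.26154² + 0.21538² = 0.04000 + 0.04000 + 0.01515 + 0.06840 + 0.04639 = 0.20994.
So 1 − D = 0.79006, i.e. 0.790 to 3 decimal places.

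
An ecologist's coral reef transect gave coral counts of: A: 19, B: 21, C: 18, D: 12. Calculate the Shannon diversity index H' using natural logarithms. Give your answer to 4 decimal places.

Total N = 19+21+18+12 = 70, so the proportions are 0.271429, 0.3, 0.257143, 0.171429 (working shown to 6 dp, full precision carried).
Each pᵢ ln pᵢ term: 0.271429×(-1.304056)=-0.353958, 0.3×(-1.203973)=-0.361192, 0.257143×(-1.358123)=-0.349232, 0.171429×(-1.763589)=-0.302329.
Sum = -1.366711, so H' = 1.3667.

1.3667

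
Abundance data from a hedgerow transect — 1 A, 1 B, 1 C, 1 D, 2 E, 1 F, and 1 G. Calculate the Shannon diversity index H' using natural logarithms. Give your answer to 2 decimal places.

1.91

Total N = 1+1+1+1+2+1+1 = 8, so the proportions are 0.125, 0.125, 0.125, 0.125, 0.25, 0.125, 0.125 (working shown to 4 dp, full precision carried).
Each pᵢ ln pᵢ term: 0.125×(-2.0794)=-0.2599, 0.125×(-2.0794)=-0.2599, 0.125×(-2.0794)=-0.2599, 0.125×(-2.0794)=-0.2599, 0.25×(-1.3863)=-0.3466, 0.125×(-2.0794)=-0.2599, 0.125×(-2.0794)=-0.2599.
Sum = -1.9062, so H' = 1.91.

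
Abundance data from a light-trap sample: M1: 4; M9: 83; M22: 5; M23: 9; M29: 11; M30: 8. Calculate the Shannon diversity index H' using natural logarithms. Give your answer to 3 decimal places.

1.095

Total N = 4+83+5+9+11+8 = 120, so the proportions are 0.03333, 0.69167, 0.04167, 0.075, 0.09167, 0.06667 (working shown to 5 dp, full precision carried).
Each pᵢ ln pᵢ term: 0.03333×(-3.40120)=-0.11337, 0.69167×(-0.36865)=-0.25498, 0.04167×(-3.17805)=-0.13242, 0.075×(-2.59027)=-0.19427, 0.09167×(-2.38960)=-0.21905, 0.06667×(-2.70805)=-0.18054.
Sum = -1.09463, so H' = 1.095.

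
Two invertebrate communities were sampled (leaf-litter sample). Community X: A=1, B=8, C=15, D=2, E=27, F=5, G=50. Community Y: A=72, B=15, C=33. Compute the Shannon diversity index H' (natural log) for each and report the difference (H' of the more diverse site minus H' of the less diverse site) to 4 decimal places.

0.5081

Community X: N=108, proportions 0.009259, 0.074074, 0.138889, 0.018519, 0.25, 0.046296, 0.462963, giving H' = 1.429552 (working shown to 6 dp, full precision carried).
Community Y: N=120, proportions 0.6, 0.125, 0.275, giving H' = 0.921446.
Difference = |1.429552 − 0.921446| = 0.508106, i.e. 0.5081 to 4 decimal places.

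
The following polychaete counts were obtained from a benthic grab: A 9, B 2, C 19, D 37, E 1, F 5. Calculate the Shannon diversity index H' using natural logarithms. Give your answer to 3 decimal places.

Total N = 9+2+19+37+1+5 = 73, so the proportions are 0.12329, 0.0274, 0.26027, 0.50685, 0.0137, 0.06849 (working shown to 5 dp, full precision carried).
Each pᵢ ln pᵢ term: 0.12329×(-2.09323)=-0.25807, 0.0274×(-3.59731)=-0.09856, 0.26027×(-1.34602)=-0.35033, 0.50685×(-0.67954)=-0.34443, 0.0137×(-4.29046)=-0.05877, 0.06849×(-2.68102)=-0.18363.
Sum = -1.29379, so H' = 1.294.

1.294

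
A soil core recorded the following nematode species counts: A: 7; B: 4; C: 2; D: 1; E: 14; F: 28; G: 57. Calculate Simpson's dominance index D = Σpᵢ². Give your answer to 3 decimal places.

Total N = 7+4+2+1+14+28+57 = 113, so the proportions are 0.06195, 0.0354, 0.0177, 0.00885, 0.12389, 0.24779, 0.50442 (working shown to 5 dp, full precision carried).
D = 0.06195² + 0.0354² + 0.0177² + 0.00885² + 0.12389² + 0.24779² + 0.50442² = 0.00384 + 0.00125 + 0.00031 + 0.00008 + 0.01535 + 0.06140 + 0.25444 = 0.33667.
To 3 decimal places, D = 0.337.

0.337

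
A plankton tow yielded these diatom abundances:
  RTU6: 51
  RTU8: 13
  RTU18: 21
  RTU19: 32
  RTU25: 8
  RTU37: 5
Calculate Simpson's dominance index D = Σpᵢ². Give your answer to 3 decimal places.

Total N = 51+13+21+32+8+5 = 130, so the proportions are 0.39231, 0.1, 0.16154, 0.24615, 0.06154, 0.03846 (working shown to 5 dp, full precision carried).
D = 0.39231² + 0.1² + 0.16154² + 0.24615² + 0.06154² + 0.03846² = 0.15391 + 0.01000 + 0.02609 + 0.06059 + 0.00379 + 0.00148 = 0.25586.
To 3 decimal places, D = 0.256.

0.256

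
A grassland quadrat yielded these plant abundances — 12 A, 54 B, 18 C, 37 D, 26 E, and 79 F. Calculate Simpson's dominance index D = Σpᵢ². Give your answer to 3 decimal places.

0.228

Total N = 12+54+18+37+26+79 = 226, so the proportions are 0.0531, 0.23894, 0.07965, 0.16372, 0.11504, 0.34956 (working shown to 5 dp, full precision carried).
D = 0.0531² + 0.23894² + 0.07965² + 0.16372² + 0.11504² + 0.34956² = 0.00282 + 0.05709 + 0.00634 + 0.02680 + 0.01324 + 0.12219 = 0.22848.
To 3 decimal places, D = 0.228.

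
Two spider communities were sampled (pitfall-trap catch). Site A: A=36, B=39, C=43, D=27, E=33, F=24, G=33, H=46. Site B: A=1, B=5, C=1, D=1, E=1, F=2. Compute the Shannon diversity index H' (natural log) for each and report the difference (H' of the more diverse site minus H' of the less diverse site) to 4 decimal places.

0.5188

Site A: N=281, proportions 0.128114, 0.13879, 0.153025, 0.096085, 0.117438, 0.085409, 0.117438, 0.163701, giving H' = 2.059120 (working shown to 6 dp, full precision carried).
Site B: N=11, proportions 0.090909, 0.454545, 0.090909, 0.090909, 0.090909, 0.181818, giving H' = 1.540306.
Difference = |2.059120 − 1.540306| = 0.518814, i.e. 0.5188 to 4 decimal places.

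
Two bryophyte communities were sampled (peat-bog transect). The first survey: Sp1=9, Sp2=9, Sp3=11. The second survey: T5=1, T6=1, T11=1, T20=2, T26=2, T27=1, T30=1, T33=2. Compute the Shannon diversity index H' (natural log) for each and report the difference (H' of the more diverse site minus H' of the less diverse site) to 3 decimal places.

The first survey: N=29, proportions 0.31034, 0.31034, 0.37931, giving H' = 1.09395 (working shown to 5 dp, full precision carried).
The second survey: N=11, proportions 0.09091, 0.09091, 0.09091, 0.18182, 0.18182, 0.09091, 0.09091, 0.18182, giving H' = 2.01981.
Difference = |1.09395 − 2.01981| = 0.92586, i.e. 0.926 to 3 decimal places.

0.926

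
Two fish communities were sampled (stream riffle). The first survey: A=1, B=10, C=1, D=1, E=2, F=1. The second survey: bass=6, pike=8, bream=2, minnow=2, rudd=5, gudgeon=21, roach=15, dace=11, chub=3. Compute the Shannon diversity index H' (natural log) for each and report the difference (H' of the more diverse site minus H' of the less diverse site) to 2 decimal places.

The first survey: N=16, proportions 0.0625, 0.625, 0.0625, 0.0625, 0.125, 0.0625, giving H' = 1.2468 (working shown to 4 dp, full precision carried).
The second survey: N=73, proportions 0.0822, 0.1096, 0.0274, 0.0274, 0.0685, 0.2877, 0.2055, 0.1507, 0.0411, giving H' = 1.9283.
Difference = |1.2468 − 1.9283| = 0.6815, i.e. 0.68 to 2 decimal places.

0.68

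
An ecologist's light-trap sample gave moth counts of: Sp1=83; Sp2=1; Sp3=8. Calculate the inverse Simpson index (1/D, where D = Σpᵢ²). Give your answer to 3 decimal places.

Total N = 83+1+8 = 92, so the proportions are 0.902174, 0.01087, 0.086957 (working shown to 6 dp, full precision carried).
D = 0.902174² + 0.01087² + 0.086957² = 0.813918 + 0.000118 + 0.007561 = 0.821597.
So 1/D = 1.21714, i.e. 1.217 to 3 decimal places.

1.217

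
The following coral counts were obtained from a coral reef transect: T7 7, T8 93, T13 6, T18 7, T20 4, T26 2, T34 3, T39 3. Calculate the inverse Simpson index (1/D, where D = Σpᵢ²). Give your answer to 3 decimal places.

Total N = 7+93+6+7+4+2+3+3 = 125, so the proportions are 0.056, 0.744, 0.048, 0.056, 0.032, 0.016, 0.024, 0.024 (working shown to 6 dp, full precision carried).
D = 0.056² + 0.744² + 0.048² + 0.056² + 0.032² + 0.016² + 0.024² + 0.024² = 0.003136 + 0.553536 + 0.002304 + 0.003136 + 0.001024 + 0.000256 + 0.000576 + 0.000576 = 0.564544.
So 1/D = 1.77134, i.e. 1.771 to 3 decimal places.

1.771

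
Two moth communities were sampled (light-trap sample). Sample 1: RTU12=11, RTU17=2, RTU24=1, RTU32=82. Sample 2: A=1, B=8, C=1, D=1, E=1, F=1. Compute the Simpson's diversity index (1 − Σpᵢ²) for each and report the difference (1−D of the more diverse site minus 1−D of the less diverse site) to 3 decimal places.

Sample 1: N=96, proportions 0.11458, 0.02083, 0.01042, 0.85417, giving 1−D = 0.25673 (working shown to 5 dp, full precision carried).
Sample 2: N=13, proportions 0.07692, 0.61538, 0.07692, 0.07692, 0.07692, 0.07692, giving 1−D = 0.59172.
Difference = |0.25673 − 0.59172| = 0.33499, i.e. 0.335 to 3 decimal places.

0.335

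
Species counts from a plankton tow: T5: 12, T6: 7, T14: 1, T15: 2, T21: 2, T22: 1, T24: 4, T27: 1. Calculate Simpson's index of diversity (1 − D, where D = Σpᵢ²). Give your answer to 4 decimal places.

0.7556

Total N = 12+7+1+2+2+1+4+1 = 30, so the proportions are 0.4, 0.233333, 0.033333, 0.066667, 0.066667, 0.033333, 0.133333, 0.033333 (working shown to 6 dp, full precision carried).
D = 0.4² + 0.233333² + 0.033333² + 0.066667² + 0.066667² + 0.033333² + 0.133333² + 0.033333² = 0.160000 + 0.054444 + 0.001111 + 0.004444 + 0.004444 + 0.001111 + 0.017778 + 0.001111 = 0.244444.
So 1 − D = 0.755556, i.e. 0.7556 to 4 decimal places.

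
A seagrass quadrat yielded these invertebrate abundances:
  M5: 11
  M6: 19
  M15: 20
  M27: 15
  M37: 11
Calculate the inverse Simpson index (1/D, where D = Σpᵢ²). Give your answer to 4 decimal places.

Total N = 11+19+20+15+11 = 76, so the proportions are 0.14473684, 0.25, 0.26315789, 0.19736842, 0.14473684 (working shown to 8 dp, full precision carried).
D = 0.14473684² + 0.25² + 0.26315789² + 0.19736842² + 0.14473684² = 0.02094875 + 0.06250000 + 0.06925208 + 0.03895429 + 0.02094875 = 0.21260388.
So 1/D = 4.703583, i.e. 4.7036 to 4 decimal places.

4.7036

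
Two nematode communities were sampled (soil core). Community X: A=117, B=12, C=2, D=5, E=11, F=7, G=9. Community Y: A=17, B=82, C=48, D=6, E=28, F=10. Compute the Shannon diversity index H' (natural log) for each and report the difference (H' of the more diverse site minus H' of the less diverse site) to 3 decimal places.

Community X: N=163, proportions 0.71779, 0.07362, 0.01227, 0.03067, 0.06748, 0.04294, 0.05521, giving H' = 1.06798 (working shown to 5 dp, full precision carried).
Community Y: N=191, proportions 0.08901, 0.42932, 0.25131, 0.03141, 0.1466, 0.05236, giving H' = 1.47001.
Difference = |1.06798 − 1.47001| = 0.40203, i.e. 0.402 to 3 decimal places.

0.402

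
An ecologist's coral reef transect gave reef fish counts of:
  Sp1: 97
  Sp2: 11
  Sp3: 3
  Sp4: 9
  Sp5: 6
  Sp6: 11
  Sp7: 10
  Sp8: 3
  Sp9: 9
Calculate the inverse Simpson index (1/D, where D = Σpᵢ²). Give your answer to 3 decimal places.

2.536

Total N = 97+11+3+9+6+11+10+3+9 = 159, so the proportions are 0.610063, 0.069182, 0.018868, 0.056604, 0.037736, 0.069182, 0.062893, 0.018868, 0.056604 (working shown to 6 dp, full precision carried).
D = 0.610063² + 0.069182² + 0.018868² + 0.056604² + 0.037736² + 0.069182² + 0.062893² + 0.018868² + 0.056604² = 0.372177 + 0.004786 + 0.000356 + 0.003204 + 0.001424 + 0.004786 + 0.003956 + 0.000356 + 0.003204 = 0.394249.
So 1/D = 2.53647, i.e. 2.536 to 3 decimal places.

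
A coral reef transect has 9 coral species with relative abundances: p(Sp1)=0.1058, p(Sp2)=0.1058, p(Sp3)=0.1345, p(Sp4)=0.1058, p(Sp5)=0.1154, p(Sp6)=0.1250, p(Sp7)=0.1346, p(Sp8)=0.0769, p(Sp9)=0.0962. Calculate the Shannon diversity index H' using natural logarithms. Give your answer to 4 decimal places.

Each pᵢ ln pᵢ term (working shown to 6 dp, full precision carried): 0.1058×(-2.246205)=-0.237648, 0.1058×(-2.246205)=-0.237648, 0.1345×(-2.006191)=-0.269833, 0.1058×(-2.246205)=-0.237648, 0.1154×(-2.159351)=-0.249189, 0.125×(-2.079442)=-0.259930, 0.1346×(-2.005448)=-0.269933, 0.0769×(-2.565249)=-0.197268, 0.0962×(-2.341326)=-0.225236.
Sum = -2.184334, so H' = 2.1843.

2.1843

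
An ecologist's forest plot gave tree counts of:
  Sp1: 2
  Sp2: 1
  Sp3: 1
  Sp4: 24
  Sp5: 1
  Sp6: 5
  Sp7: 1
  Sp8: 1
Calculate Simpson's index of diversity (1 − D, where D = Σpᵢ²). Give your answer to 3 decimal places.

Total N = 2+1+1+24+1+5+1+1 = 36, so the proportions are 0.05556, 0.02778, 0.02778, 0.66667, 0.02778, 0.13889, 0.02778, 0.02778 (working shown to 5 dp, full precision carried).
D = 0.05556² + 0.02778² + 0.02778² + 0.66667² + 0.02778² + 0.13889² + 0.02778² + 0.02778² = 0.00309 + 0.00077 + 0.00077 + 0.44444 + 0.00077 + 0.01929 + 0.00077 + 0.00077 = 0.47068.
So 1 − D = 0.52932, i.e. 0.529 to 3 decimal places.

0.529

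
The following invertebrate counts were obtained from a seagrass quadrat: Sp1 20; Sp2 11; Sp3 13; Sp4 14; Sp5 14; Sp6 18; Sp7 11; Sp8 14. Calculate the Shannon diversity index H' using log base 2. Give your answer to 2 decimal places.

2.97

Total N = 20+11+13+14+14+18+11+14 = 115, so the proportions are 0.1739, 0.0957, 0.113, 0.1217, 0.1217, 0.1565, 0.0957, 0.1217 (working shown to 4 dp, full precision carried).
Each pᵢ log₂ pᵢ term: 0.1739×(-2.5236)=-0.4389, 0.0957×(-3.3861)=-0.3239, 0.113×(-3.1451)=-0.3555, 0.1217×(-3.0381)=-0.3699, 0.1217×(-3.0381)=-0.3699, 0.1565×(-2.6756)=-0.4188, 0.0957×(-3.3861)=-0.3239, 0.1217×(-3.0381)=-0.3699.
Sum = -2.9705, so H' = 2.97.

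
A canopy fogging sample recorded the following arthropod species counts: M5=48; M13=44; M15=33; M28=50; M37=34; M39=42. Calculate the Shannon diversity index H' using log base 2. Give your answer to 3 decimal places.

2.568

Total N = 48+44+33+50+34+42 = 251, so the proportions are 0.19124, 0.1753, 0.13147, 0.1992, 0.13546, 0.16733 (working shown to 5 dp, full precision carried).
Each pᵢ log₂ pᵢ term: 0.19124×(-2.38658)=-0.45640, 0.1753×(-2.51211)=-0.44037, 0.13147×(-2.92715)=-0.38484, 0.1992×(-2.32769)=-0.46368, 0.13546×(-2.88408)=-0.39067, 0.16733×(-2.57923)=-0.43158.
Sum = -2.56755, so H' = 2.568.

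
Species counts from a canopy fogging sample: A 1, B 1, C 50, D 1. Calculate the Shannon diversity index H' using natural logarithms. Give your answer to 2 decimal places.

Total N = 1+1+50+1 = 53, so the proportions are 0.0189, 0.0189, 0.9434, 0.0189 (working shown to 4 dp, full precision carried).
Each pᵢ ln pᵢ term: 0.0189×(-3.9703)=-0.0749, 0.0189×(-3.9703)=-0.0749, 0.9434×(-0.0583)=-0.0550, 0.0189×(-3.9703)=-0.0749.
Sum = -0.2797, so H' = 0.28.

0.28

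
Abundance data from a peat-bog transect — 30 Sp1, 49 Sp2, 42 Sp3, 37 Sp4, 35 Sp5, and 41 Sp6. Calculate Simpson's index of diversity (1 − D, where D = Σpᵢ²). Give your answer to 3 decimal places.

0.829

Total N = 30+49+42+37+35+41 = 234, so the proportions are 0.12821, 0.2094, 0.17949, 0.15812, 0.14957, 0.17521 (working shown to 5 dp, full precision carried).
D = 0.12821² + 0.2094² + 0.17949² + 0.15812² + 0.14957² + 0.17521² = 0.01644 + 0.04385 + 0.03222 + 0.02500 + 0.02237 + 0.03070 = 0.17057.
So 1 − D = 0.82943, i.e. 0.829 to 3 decimal places.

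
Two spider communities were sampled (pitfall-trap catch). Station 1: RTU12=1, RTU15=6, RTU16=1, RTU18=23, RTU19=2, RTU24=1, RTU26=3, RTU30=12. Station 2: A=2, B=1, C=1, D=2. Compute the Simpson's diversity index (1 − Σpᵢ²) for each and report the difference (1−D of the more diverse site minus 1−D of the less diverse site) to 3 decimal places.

0.024

Station 1: N=49, proportions 0.02041, 0.12245, 0.02041, 0.46939, 0.04082, 0.02041, 0.06122, 0.2449, giving 1−D = 0.69804 (working shown to 5 dp, full precision carried).
Station 2: N=6, proportions 0.33333, 0.16667, 0.16667, 0.33333, giving 1−D = 0.72222.
Difference = |0.69804 − 0.72222| = 0.02418, i.e. 0.024 to 3 decimal places.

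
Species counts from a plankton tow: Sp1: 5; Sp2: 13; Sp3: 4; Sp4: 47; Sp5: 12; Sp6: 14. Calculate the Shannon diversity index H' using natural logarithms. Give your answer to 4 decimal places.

1.4522

Total N = 5+13+4+47+12+14 = 95, so the proportions are 0.052632, 0.136842, 0.042105, 0.494737, 0.126316, 0.147368 (working shown to 6 dp, full precision carried).
Each pᵢ ln pᵢ term: 0.052632×(-2.944439)=-0.154970, 0.136842×(-1.988928)=-0.272169, 0.042105×(-3.167583)=-0.133372, 0.494737×(-0.703729)=-0.348161, 0.126316×(-2.068970)=-0.261344, 0.147368×(-1.914820)=-0.282184.
Sum = -1.452200, so H' = 1.4522.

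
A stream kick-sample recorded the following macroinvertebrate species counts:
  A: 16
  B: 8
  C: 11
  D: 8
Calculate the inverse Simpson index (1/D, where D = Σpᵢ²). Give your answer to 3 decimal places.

Total N = 16+8+11+8 = 43, so the proportions are 0.372093, 0.1860465, 0.255814, 0.1860465 (working shown to 7 dp, full precision carried).
D = 0.372093² + 0.1860465² + 0.255814² + 0.1860465² = 0.1384532 + 0.0346133 + 0.0654408 + 0.0346133 = 0.2731206.
So 1/D = 3.66139, i.e. 3.661 to 3 decimal places.

3.661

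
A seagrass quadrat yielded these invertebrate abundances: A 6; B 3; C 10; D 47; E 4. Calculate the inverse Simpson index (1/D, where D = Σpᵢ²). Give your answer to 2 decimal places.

Total N = 6+3+10+47+4 = 70, so the proportions are 0.08571, 0.04286, 0.14286, 0.67143, 0.05714 (working shown to 5 dp, full precision carried).
D = 0.08571² + 0.04286² + 0.14286² + 0.67143² + 0.05714² = 0.00735 + 0.00184 + 0.02041 + 0.45082 + 0.00327 = 0.48367.
So 1/D = 2.0675, i.e. 2.07 to 2 decimal places.

2.07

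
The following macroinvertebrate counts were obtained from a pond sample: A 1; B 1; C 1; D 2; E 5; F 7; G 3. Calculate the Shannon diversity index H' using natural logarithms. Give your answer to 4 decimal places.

Total N = 1+1+1+2+5+7+3 = 20, so the proportions are 0.05, 0.05, 0.05, 0.1, 0.25, 0.35, 0.15 (working shown to 6 dp, full precision carried).
Each pᵢ ln pᵢ term: 0.05×(-2.995732)=-0.149787, 0.05×(-2.995732)=-0.149787, 0.05×(-2.995732)=-0.149787, 0.1×(-2.302585)=-0.230259, 0.25×(-1.386294)=-0.346574, 0.35×(-1.049822)=-0.367438, 0.15×(-1.897120)=-0.284568.
Sum = -1.678198, so H' = 1.6782.

1.6782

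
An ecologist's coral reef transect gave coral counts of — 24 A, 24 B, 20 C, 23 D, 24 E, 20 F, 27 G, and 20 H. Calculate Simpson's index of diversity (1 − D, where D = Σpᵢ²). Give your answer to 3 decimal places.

0.874

Total N = 24+24+20+23+24+20+27+20 = 182, so the proportions are 0.13187, 0.13187, 0.10989, 0.12637, 0.13187, 0.10989, 0.14835, 0.10989 (working shown to 5 dp, full precision carried).
D = 0.13187² + 0.13187² + 0.10989² + 0.12637² + 0.13187² + 0.10989² + 0.14835² + 0.10989² = 0.01739 + 0.01739 + 0.01208 + 0.01597 + 0.01739 + 0.01208 + 0.02201 + 0.01208 = 0.12637.
So 1 − D = 0.87363, i.e. 0.874 to 3 decimal places.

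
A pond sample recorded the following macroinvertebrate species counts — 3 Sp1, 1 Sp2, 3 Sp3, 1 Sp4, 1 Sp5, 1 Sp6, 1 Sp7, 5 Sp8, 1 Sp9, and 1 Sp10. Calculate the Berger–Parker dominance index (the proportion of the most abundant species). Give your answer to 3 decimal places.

0.278

Total N = 3+1+3+1+1+1+1+5+1+1 = 18, so the proportions are 0.16667, 0.05556, 0.16667, 0.05556, 0.05556, 0.05556, 0.05556, 0.27778, 0.05556, 0.05556 (working shown to 5 dp, full precision carried).
The largest proportion is 0.27778, i.e. d = 0.278 to 3 decimal places.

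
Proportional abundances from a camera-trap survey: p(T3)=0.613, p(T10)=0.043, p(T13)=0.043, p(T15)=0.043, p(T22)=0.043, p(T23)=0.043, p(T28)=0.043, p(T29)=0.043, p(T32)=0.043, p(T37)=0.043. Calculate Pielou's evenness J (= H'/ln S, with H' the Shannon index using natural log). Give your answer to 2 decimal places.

H' = −Σ pᵢ ln pᵢ = −((-0.3000) + (-0.1353) + (-0.1353) + (-0.1353) + (-0.1353) + (-0.1353) + (-0.1353) + (-0.1353) + (-0.1353) + (-0.1353)) = 1.5177 (working shown to 4 dp, full precision carried).
With S = 10 species, ln S = 2.3026, so J = 1.5177/2.3026 = 0.6591, i.e. 0.66 to 2 decimal places.

0.66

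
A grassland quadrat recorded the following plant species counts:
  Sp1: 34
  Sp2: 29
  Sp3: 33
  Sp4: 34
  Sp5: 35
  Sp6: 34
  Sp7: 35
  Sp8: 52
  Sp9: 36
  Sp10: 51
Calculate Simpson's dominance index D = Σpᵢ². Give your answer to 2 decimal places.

0.10

Total N = 34+29+33+34+35+34+35+52+36+51 = 373, so the proportions are 0.0912, 0.0777, 0.0885, 0.0912, 0.0938, 0.0912, 0.0938, 0.1394, 0.0965, 0.1367 (working shown to 4 dp, full precision carried).
D = 0.0912² + 0.0777² + 0.0885² + 0.0912² + 0.0938² + 0.0912² + 0.0938² + 0.1394² + 0.0965² + 0.1367² = 0.0083 + 0.0060 + 0.0078 + 0.0083 + 0.0088 + 0.0083 + 0.0088 + 0.0194 + 0.0093 + 0.0187 = 0.1039.
To 2 decimal places, D = 0.10.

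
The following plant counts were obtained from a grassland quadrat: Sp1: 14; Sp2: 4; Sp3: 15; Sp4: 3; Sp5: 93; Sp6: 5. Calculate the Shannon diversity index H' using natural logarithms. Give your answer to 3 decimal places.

1.047

Total N = 14+4+15+3+93+5 = 134, so the proportions are 0.10448, 0.02985, 0.11194, 0.02239, 0.69403, 0.03731 (working shown to 5 dp, full precision carried).
Each pᵢ ln pᵢ term: 0.10448×(-2.25878)=-0.23599, 0.02985×(-3.51155)=-0.10482, 0.11194×(-2.18979)=-0.24513, 0.02239×(-3.79923)=-0.08506, 0.69403×(-0.36524)=-0.25349, 0.03731×(-3.28840)=-0.12270.
Sum = -1.04719, so H' = 1.047.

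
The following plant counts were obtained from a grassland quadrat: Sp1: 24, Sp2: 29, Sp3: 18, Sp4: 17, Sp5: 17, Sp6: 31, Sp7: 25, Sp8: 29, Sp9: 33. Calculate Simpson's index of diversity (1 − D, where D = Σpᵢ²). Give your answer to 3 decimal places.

0.883

Total N = 24+29+18+17+17+31+25+29+33 = 223, so the proportions are 0.10762, 0.13004, 0.08072, 0.07623, 0.07623, 0.13901, 0.11211, 0.13004, 0.14798 (working shown to 5 dp, full precision carried).
D = 0.10762² + 0.13004² + 0.08072² + 0.07623² + 0.07623² + 0.13901² + 0.11211² + 0.13004² + 0.14798² = 0.01158 + 0.01691 + 0.00652 + 0.00581 + 0.00581 + 0.01932 + 0.01257 + 0.01691 + 0.02190 = 0.11734.
So 1 − D = 0.88266, i.e. 0.883 to 3 decimal places.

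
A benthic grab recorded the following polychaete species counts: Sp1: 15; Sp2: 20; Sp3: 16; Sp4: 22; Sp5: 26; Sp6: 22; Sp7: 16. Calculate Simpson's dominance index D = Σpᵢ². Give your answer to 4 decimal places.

0.1482

Total N = 15+20+16+22+26+22+16 = 137, so the proportions are 0.109489, 0.145985, 0.116788, 0.160584, 0.189781, 0.160584, 0.116788 (working shown to 6 dp, full precision carried).
D = 0.109489² + 0.145985² + 0.116788² + 0.160584² + 0.189781² + 0.160584² + 0.116788² = 0.011988 + 0.021312 + 0.013640 + 0.025787 + 0.036017 + 0.025787 + 0.013640 = 0.148170.
To 4 decimal places, D = 0.1482.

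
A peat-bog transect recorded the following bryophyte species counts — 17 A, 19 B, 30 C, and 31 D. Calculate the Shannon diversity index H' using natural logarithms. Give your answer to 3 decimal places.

1.352

Total N = 17+19+30+31 = 97, so the proportions are 0.17526, 0.19588, 0.30928, 0.31959 (working shown to 5 dp, full precision carried).
Each pᵢ ln pᵢ term: 0.17526×(-1.74150)=-0.30521, 0.19588×(-1.63027)=-0.31933, 0.30928×(-1.17351)=-0.36294, 0.31959×(-1.14072)=-0.36456.
Sum = -1.35205, so H' = 1.352.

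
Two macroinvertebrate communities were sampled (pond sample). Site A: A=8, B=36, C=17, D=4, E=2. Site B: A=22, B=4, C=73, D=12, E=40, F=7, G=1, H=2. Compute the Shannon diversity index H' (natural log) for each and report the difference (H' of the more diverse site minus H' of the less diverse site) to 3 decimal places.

0.276

Site A: N=67, proportions 0.1194, 0.53731, 0.25373, 0.0597, 0.02985, giving H' = 1.20860 (working shown to 5 dp, full precision carried).
Site B: N=161, proportions 0.13665, 0.02484, 0.45342, 0.07453, 0.24845, 0.04348, 0.00621, 0.01242, giving H' = 1.48430.
Difference = |1.20860 − 1.48430| = 0.27570, i.e. 0.276 to 3 decimal places.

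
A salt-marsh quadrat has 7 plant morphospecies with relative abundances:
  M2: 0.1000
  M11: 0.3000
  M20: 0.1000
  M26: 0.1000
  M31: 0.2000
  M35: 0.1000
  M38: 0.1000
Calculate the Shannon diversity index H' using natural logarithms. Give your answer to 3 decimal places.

1.834

Each pᵢ ln pᵢ term (working shown to 5 dp, full precision carried): 0.1×(-2.30259)=-0.23026, 0.3×(-1.20397)=-0.36119, 0.1×(-2.30259)=-0.23026, 0.1×(-2.30259)=-0.23026, 0.2×(-1.60944)=-0.32189, 0.1×(-2.30259)=-0.23026, 0.1×(-2.30259)=-0.23026.
Sum = -1.83437, so H' = 1.834.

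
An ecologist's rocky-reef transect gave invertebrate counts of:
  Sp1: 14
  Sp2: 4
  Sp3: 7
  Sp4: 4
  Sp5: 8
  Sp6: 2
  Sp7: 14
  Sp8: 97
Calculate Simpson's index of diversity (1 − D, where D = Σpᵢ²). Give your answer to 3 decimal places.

0.558

Total N = 14+4+7+4+8+2+14+97 = 150, so the proportions are 0.09333, 0.02667, 0.04667, 0.02667, 0.05333, 0.01333, 0.09333, 0.64667 (working shown to 5 dp, full precision carried).
D = 0.09333² + 0.02667² + 0.04667² + 0.02667² + 0.05333² + 0.01333² + 0.09333² + 0.64667² = 0.00871 + 0.00071 + 0.00218 + 0.00071 + 0.00284 + 0.00018 + 0.00871 + 0.41818 = 0.44222.
So 1 − D = 0.55778, i.e. 0.558 to 3 decimal places.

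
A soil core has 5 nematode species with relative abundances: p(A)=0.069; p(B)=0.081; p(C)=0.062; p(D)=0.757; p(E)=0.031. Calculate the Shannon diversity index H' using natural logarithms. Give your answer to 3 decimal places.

0.879

Each pᵢ ln pᵢ term (working shown to 5 dp, full precision carried): 0.069×(-2.67365)=-0.18448, 0.081×(-2.51331)=-0.20358, 0.062×(-2.78062)=-0.17240, 0.757×(-0.27839)=-0.21074, 0.031×(-3.47377)=-0.10769.
Sum = -0.87889, so H' = 0.879.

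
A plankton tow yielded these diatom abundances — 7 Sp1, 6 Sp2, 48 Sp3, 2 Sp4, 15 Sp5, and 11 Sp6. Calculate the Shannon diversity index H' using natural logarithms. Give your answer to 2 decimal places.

1.36

Total N = 7+6+48+2+15+11 = 89, so the proportions are 0.0787, 0.0674, 0.5393, 0.0225, 0.1685, 0.1236 (working shown to 4 dp, full precision carried).
Each pᵢ ln pᵢ term: 0.0787×(-2.5427)=-0.2000, 0.0674×(-2.6969)=-0.1818, 0.5393×(-0.6174)=-0.3330, 0.0225×(-3.7955)=-0.0853, 0.1685×(-1.7806)=-0.3001, 0.1236×(-2.0907)=-0.2584.
Sum = -1.3586, so H' = 1.36.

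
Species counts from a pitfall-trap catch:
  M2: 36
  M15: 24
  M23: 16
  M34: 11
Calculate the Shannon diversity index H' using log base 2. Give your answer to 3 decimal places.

Total N = 36+24+16+11 = 87, so the proportions are 0.41379, 0.27586, 0.18391, 0.12644 (working shown to 5 dp, full precision carried).
Each pᵢ log₂ pᵢ term: 0.41379×(-1.27302)=-0.52677, 0.27586×(-1.85798)=-0.51255, 0.18391×(-2.44294)=-0.44928, 0.12644×(-2.98351)=-0.37723.
Sum = -1.86582, so H' = 1.866.

1.866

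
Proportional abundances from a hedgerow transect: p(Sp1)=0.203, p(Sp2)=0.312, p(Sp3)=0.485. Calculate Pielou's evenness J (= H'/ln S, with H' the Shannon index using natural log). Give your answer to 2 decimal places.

H' = −Σ pᵢ ln pᵢ = −((-0.3237) + (-0.3634) + (-0.3509)) = 1.0380 (working shown to 4 dp, full precision carried).
With S = 3 species, ln S = 1.0986, so J = 1.0380/1.0986 = 0.9449, i.e. 0.94 to 2 decimal places.

0.94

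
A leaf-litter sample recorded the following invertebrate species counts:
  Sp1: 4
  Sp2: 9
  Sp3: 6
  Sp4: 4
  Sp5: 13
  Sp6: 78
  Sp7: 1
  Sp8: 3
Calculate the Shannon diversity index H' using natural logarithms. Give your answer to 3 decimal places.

Total N = 4+9+6+4+13+78+1+3 = 118, so the proportions are 0.0339, 0.07627, 0.05085, 0.0339, 0.11017, 0.66102, 0.00847, 0.02542 (working shown to 5 dp, full precision carried).
Each pᵢ ln pᵢ term: 0.0339×(-3.38439)=-0.11473, 0.07627×(-2.57346)=-0.19628, 0.05085×(-2.97893)=-0.15147, 0.0339×(-3.38439)=-0.11473, 0.11017×(-2.20574)=-0.24300, 0.66102×(-0.41398)=-0.27365, 0.00847×(-4.77068)=-0.04043, 0.02542×(-3.67207)=-0.09336.
Sum = -1.22764, so H' = 1.228.

1.228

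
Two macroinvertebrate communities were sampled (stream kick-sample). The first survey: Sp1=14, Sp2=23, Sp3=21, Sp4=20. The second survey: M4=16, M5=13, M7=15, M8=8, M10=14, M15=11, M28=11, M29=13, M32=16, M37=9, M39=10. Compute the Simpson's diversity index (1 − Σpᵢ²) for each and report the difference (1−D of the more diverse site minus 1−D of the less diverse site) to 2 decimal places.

The first survey: N=78, proportions 0.17949, 0.29487, 0.26923, 0.25641, giving 1−D = 0.74260 (working shown to 5 dp, full precision carried).
The second survey: N=136, proportions 0.11765, 0.09559, 0.11029, 0.05882, 0.10294, 0.08088, 0.08088, 0.09559, 0.11765, 0.06618, 0.07353, giving 1−D = 0.90495.
Difference = |0.74260 − 0.90495| = 0.16235, i.e. 0.16 to 2 decimal places.

0.16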